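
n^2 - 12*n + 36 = (n - 6)^2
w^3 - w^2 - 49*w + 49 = (w - 7)*(w - 1)*(w + 7)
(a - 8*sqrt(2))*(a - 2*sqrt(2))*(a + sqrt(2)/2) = a^3 - 19*sqrt(2)*a^2/2 + 22*a + 16*sqrt(2)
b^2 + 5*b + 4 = (b + 1)*(b + 4)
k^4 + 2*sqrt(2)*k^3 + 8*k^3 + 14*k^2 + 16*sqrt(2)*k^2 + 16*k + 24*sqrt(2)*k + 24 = (k + 2)*(k + 6)*(k + sqrt(2))^2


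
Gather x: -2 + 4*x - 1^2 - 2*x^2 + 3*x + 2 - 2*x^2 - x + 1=-4*x^2 + 6*x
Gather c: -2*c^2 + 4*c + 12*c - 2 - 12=-2*c^2 + 16*c - 14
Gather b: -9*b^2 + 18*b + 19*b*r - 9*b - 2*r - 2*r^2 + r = -9*b^2 + b*(19*r + 9) - 2*r^2 - r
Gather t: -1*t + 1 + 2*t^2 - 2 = 2*t^2 - t - 1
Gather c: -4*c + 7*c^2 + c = 7*c^2 - 3*c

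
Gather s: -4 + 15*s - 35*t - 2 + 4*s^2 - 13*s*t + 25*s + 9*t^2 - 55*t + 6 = 4*s^2 + s*(40 - 13*t) + 9*t^2 - 90*t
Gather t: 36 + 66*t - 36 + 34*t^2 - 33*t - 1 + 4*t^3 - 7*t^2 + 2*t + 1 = 4*t^3 + 27*t^2 + 35*t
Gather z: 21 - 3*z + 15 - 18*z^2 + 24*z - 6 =-18*z^2 + 21*z + 30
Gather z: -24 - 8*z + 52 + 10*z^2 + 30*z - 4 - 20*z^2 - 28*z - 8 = -10*z^2 - 6*z + 16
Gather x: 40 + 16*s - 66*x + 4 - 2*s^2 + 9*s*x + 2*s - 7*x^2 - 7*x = -2*s^2 + 18*s - 7*x^2 + x*(9*s - 73) + 44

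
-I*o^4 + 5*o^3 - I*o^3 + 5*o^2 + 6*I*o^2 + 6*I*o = o*(o + 2*I)*(o + 3*I)*(-I*o - I)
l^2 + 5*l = l*(l + 5)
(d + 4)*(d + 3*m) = d^2 + 3*d*m + 4*d + 12*m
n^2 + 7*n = n*(n + 7)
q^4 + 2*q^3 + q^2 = q^2*(q + 1)^2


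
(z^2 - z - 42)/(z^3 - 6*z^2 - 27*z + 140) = (z + 6)/(z^2 + z - 20)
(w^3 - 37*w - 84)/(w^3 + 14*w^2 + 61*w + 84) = (w - 7)/(w + 7)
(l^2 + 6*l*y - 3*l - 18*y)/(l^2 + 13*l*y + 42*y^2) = (l - 3)/(l + 7*y)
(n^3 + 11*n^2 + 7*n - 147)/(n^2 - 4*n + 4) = (n^3 + 11*n^2 + 7*n - 147)/(n^2 - 4*n + 4)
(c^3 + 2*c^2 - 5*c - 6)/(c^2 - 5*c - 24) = (c^2 - c - 2)/(c - 8)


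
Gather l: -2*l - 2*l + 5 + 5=10 - 4*l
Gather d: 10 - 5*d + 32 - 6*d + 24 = 66 - 11*d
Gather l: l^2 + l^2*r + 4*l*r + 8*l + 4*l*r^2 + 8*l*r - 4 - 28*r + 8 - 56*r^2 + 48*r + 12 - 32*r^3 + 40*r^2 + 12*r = l^2*(r + 1) + l*(4*r^2 + 12*r + 8) - 32*r^3 - 16*r^2 + 32*r + 16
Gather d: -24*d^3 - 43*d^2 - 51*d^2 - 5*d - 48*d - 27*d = -24*d^3 - 94*d^2 - 80*d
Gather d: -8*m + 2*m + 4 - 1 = 3 - 6*m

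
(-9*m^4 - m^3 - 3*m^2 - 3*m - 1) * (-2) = 18*m^4 + 2*m^3 + 6*m^2 + 6*m + 2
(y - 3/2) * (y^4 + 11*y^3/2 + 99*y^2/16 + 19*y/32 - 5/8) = y^5 + 4*y^4 - 33*y^3/16 - 139*y^2/16 - 97*y/64 + 15/16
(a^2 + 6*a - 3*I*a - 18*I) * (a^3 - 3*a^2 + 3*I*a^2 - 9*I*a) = a^5 + 3*a^4 - 9*a^3 + 27*a^2 - 162*a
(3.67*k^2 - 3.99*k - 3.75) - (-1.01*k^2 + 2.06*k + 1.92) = 4.68*k^2 - 6.05*k - 5.67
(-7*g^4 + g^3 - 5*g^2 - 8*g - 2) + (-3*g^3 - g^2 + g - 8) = -7*g^4 - 2*g^3 - 6*g^2 - 7*g - 10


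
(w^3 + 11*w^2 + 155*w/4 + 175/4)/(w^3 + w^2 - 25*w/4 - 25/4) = (2*w^2 + 17*w + 35)/(2*w^2 - 3*w - 5)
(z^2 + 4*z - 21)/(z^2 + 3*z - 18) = (z + 7)/(z + 6)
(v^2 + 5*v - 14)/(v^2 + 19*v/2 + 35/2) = 2*(v - 2)/(2*v + 5)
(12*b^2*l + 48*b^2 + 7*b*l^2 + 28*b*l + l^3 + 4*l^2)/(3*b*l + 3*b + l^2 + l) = (4*b*l + 16*b + l^2 + 4*l)/(l + 1)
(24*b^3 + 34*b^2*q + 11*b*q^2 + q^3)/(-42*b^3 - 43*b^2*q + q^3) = (4*b + q)/(-7*b + q)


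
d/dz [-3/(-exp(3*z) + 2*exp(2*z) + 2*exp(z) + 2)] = (-9*exp(2*z) + 12*exp(z) + 6)*exp(z)/(-exp(3*z) + 2*exp(2*z) + 2*exp(z) + 2)^2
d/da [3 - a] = -1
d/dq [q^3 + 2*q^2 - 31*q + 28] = 3*q^2 + 4*q - 31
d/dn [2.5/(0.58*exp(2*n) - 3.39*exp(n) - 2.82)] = (8.475 - 2.9*exp(n))*exp(n)/(-0.58*exp(2*n) + 3.39*exp(n) + 2.82)^2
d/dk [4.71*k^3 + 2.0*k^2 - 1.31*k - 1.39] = 14.13*k^2 + 4.0*k - 1.31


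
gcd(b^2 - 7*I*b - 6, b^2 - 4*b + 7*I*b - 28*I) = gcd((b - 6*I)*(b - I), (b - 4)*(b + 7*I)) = 1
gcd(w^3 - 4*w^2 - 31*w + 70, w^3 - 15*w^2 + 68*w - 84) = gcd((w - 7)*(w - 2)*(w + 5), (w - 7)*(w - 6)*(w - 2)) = w^2 - 9*w + 14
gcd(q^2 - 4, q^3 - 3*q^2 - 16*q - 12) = q + 2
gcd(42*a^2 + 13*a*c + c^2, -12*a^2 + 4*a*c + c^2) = 6*a + c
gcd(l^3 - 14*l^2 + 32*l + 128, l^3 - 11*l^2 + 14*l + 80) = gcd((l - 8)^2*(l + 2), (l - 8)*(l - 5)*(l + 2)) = l^2 - 6*l - 16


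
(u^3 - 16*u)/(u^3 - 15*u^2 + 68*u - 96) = u*(u + 4)/(u^2 - 11*u + 24)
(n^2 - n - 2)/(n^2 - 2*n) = (n + 1)/n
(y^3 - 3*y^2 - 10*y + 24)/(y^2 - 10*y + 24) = (y^2 + y - 6)/(y - 6)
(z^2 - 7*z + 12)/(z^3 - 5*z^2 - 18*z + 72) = (z - 4)/(z^2 - 2*z - 24)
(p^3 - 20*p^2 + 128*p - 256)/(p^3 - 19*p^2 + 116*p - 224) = (p - 8)/(p - 7)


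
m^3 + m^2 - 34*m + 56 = (m - 4)*(m - 2)*(m + 7)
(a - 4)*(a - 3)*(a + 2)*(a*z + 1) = a^4*z - 5*a^3*z + a^3 - 2*a^2*z - 5*a^2 + 24*a*z - 2*a + 24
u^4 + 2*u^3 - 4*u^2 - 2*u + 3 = (u - 1)^2*(u + 1)*(u + 3)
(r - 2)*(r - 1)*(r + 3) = r^3 - 7*r + 6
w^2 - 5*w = w*(w - 5)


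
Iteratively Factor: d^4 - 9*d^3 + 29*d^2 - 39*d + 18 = (d - 2)*(d^3 - 7*d^2 + 15*d - 9) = (d - 3)*(d - 2)*(d^2 - 4*d + 3) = (d - 3)*(d - 2)*(d - 1)*(d - 3)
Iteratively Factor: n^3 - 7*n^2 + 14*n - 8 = (n - 2)*(n^2 - 5*n + 4) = (n - 2)*(n - 1)*(n - 4)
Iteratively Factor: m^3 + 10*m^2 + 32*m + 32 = (m + 2)*(m^2 + 8*m + 16) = (m + 2)*(m + 4)*(m + 4)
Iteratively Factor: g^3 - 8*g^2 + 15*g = (g - 3)*(g^2 - 5*g) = g*(g - 3)*(g - 5)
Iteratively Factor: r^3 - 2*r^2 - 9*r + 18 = (r - 3)*(r^2 + r - 6) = (r - 3)*(r + 3)*(r - 2)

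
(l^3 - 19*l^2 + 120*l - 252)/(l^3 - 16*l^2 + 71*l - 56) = (l^2 - 12*l + 36)/(l^2 - 9*l + 8)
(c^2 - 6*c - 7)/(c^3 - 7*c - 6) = (c - 7)/(c^2 - c - 6)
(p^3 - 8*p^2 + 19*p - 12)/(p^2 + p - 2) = (p^2 - 7*p + 12)/(p + 2)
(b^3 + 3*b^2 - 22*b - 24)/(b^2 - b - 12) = (b^2 + 7*b + 6)/(b + 3)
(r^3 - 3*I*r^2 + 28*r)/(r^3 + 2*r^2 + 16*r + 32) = r*(r - 7*I)/(r^2 + 2*r*(1 - 2*I) - 8*I)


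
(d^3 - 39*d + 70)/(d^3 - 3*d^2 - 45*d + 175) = (d - 2)/(d - 5)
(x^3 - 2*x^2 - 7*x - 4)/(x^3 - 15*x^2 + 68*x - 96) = (x^2 + 2*x + 1)/(x^2 - 11*x + 24)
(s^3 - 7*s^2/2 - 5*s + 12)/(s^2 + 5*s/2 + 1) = (2*s^2 - 11*s + 12)/(2*s + 1)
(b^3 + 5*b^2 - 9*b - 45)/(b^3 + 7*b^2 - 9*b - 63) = (b + 5)/(b + 7)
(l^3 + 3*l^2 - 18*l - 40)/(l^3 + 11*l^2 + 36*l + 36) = (l^2 + l - 20)/(l^2 + 9*l + 18)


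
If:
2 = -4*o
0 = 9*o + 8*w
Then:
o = -1/2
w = 9/16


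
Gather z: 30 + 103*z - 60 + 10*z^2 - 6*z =10*z^2 + 97*z - 30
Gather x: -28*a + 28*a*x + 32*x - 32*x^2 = -28*a - 32*x^2 + x*(28*a + 32)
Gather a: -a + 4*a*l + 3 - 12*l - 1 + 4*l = a*(4*l - 1) - 8*l + 2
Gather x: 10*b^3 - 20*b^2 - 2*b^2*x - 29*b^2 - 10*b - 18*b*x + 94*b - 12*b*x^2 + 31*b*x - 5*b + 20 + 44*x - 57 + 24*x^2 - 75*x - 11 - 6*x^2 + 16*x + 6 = 10*b^3 - 49*b^2 + 79*b + x^2*(18 - 12*b) + x*(-2*b^2 + 13*b - 15) - 42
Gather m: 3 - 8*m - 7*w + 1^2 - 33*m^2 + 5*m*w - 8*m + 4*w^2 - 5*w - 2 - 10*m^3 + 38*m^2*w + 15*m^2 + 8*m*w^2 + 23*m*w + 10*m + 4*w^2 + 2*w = -10*m^3 + m^2*(38*w - 18) + m*(8*w^2 + 28*w - 6) + 8*w^2 - 10*w + 2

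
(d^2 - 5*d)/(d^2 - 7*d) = (d - 5)/(d - 7)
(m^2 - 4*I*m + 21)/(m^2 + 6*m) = (m^2 - 4*I*m + 21)/(m*(m + 6))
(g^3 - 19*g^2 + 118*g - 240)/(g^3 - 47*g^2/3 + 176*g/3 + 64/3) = 3*(g^2 - 11*g + 30)/(3*g^2 - 23*g - 8)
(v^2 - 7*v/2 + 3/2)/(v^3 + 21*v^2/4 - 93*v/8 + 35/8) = 4*(v - 3)/(4*v^2 + 23*v - 35)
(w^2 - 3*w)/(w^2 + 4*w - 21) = w/(w + 7)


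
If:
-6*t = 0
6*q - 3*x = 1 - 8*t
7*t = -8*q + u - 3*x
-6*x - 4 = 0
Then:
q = -1/6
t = 0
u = -10/3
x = -2/3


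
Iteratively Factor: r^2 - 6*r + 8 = (r - 2)*(r - 4)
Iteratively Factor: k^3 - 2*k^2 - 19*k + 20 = (k - 1)*(k^2 - k - 20) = (k - 5)*(k - 1)*(k + 4)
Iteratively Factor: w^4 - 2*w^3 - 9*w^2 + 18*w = (w - 3)*(w^3 + w^2 - 6*w) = (w - 3)*(w - 2)*(w^2 + 3*w) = (w - 3)*(w - 2)*(w + 3)*(w)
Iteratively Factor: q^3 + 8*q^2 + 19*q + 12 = (q + 4)*(q^2 + 4*q + 3) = (q + 3)*(q + 4)*(q + 1)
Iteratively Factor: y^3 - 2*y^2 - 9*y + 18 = (y - 2)*(y^2 - 9) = (y - 3)*(y - 2)*(y + 3)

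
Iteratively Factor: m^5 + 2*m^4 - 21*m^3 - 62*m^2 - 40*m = (m)*(m^4 + 2*m^3 - 21*m^2 - 62*m - 40) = m*(m + 2)*(m^3 - 21*m - 20) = m*(m - 5)*(m + 2)*(m^2 + 5*m + 4) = m*(m - 5)*(m + 2)*(m + 4)*(m + 1)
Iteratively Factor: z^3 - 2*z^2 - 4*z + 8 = (z - 2)*(z^2 - 4) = (z - 2)^2*(z + 2)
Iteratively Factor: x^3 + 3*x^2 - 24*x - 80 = (x + 4)*(x^2 - x - 20) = (x - 5)*(x + 4)*(x + 4)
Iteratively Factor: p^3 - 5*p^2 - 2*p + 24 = (p + 2)*(p^2 - 7*p + 12) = (p - 4)*(p + 2)*(p - 3)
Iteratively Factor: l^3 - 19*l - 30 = (l - 5)*(l^2 + 5*l + 6) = (l - 5)*(l + 2)*(l + 3)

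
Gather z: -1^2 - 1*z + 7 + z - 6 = 0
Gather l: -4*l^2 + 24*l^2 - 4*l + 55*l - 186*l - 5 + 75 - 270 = 20*l^2 - 135*l - 200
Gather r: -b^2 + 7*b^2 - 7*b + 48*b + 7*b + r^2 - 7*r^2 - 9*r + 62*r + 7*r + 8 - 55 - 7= 6*b^2 + 48*b - 6*r^2 + 60*r - 54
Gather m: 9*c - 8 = 9*c - 8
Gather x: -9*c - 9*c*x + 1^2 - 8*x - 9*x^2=-9*c - 9*x^2 + x*(-9*c - 8) + 1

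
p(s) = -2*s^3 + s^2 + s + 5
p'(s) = -6*s^2 + 2*s + 1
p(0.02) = 5.02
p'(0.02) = 1.04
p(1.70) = -0.24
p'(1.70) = -12.94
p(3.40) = -58.65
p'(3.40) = -61.56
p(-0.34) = 4.85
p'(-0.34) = -0.37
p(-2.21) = 29.26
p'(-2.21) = -32.72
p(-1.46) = 11.90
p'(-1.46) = -14.71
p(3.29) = -52.11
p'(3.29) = -57.36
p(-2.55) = 42.12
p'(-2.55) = -43.12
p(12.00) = -3295.00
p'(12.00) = -839.00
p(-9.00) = 1535.00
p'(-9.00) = -503.00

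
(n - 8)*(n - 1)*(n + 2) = n^3 - 7*n^2 - 10*n + 16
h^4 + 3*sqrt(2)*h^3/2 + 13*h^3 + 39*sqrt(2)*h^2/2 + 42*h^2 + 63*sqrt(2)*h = h*(h + 6)*(h + 7)*(h + 3*sqrt(2)/2)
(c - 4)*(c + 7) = c^2 + 3*c - 28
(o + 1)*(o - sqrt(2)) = o^2 - sqrt(2)*o + o - sqrt(2)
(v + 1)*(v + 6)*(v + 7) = v^3 + 14*v^2 + 55*v + 42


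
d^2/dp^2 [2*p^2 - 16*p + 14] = 4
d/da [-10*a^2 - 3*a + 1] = -20*a - 3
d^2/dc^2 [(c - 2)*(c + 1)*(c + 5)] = 6*c + 8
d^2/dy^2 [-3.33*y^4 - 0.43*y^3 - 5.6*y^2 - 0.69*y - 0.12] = -39.96*y^2 - 2.58*y - 11.2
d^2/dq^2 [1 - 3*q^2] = -6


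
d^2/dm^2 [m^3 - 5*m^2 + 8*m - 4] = 6*m - 10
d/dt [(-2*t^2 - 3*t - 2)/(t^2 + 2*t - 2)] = (-t^2 + 12*t + 10)/(t^4 + 4*t^3 - 8*t + 4)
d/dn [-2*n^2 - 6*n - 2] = -4*n - 6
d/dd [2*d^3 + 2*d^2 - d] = 6*d^2 + 4*d - 1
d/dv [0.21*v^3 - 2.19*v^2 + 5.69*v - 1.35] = 0.63*v^2 - 4.38*v + 5.69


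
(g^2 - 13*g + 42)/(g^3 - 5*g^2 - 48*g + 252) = (g - 7)/(g^2 + g - 42)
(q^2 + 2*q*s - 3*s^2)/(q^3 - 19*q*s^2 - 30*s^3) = (q - s)/(q^2 - 3*q*s - 10*s^2)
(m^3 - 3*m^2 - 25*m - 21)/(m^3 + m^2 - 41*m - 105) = (m + 1)/(m + 5)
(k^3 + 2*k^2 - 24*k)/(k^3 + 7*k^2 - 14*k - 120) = k/(k + 5)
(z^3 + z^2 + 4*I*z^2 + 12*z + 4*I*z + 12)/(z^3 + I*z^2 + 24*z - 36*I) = (z + 1)/(z - 3*I)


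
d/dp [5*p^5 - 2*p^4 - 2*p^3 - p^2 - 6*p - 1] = 25*p^4 - 8*p^3 - 6*p^2 - 2*p - 6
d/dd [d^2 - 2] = 2*d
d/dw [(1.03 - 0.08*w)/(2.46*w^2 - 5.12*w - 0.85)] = (0.1968*w^2 - 5.0676*w + 5.3416)/(6.0516*w^4 - 25.1904*w^3 + 22.0324*w^2 + 8.704*w + 0.7225)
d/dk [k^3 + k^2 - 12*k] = 3*k^2 + 2*k - 12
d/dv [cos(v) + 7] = -sin(v)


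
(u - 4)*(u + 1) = u^2 - 3*u - 4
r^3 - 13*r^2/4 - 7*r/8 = r*(r - 7/2)*(r + 1/4)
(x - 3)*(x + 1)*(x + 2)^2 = x^4 + 2*x^3 - 7*x^2 - 20*x - 12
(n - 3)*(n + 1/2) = n^2 - 5*n/2 - 3/2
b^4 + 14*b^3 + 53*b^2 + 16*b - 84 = (b - 1)*(b + 2)*(b + 6)*(b + 7)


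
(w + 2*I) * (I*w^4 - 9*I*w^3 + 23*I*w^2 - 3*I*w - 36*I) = I*w^5 - 2*w^4 - 9*I*w^4 + 18*w^3 + 23*I*w^3 - 46*w^2 - 3*I*w^2 + 6*w - 36*I*w + 72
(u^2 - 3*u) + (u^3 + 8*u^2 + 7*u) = u^3 + 9*u^2 + 4*u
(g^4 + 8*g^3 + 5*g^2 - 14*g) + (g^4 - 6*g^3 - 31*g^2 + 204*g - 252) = 2*g^4 + 2*g^3 - 26*g^2 + 190*g - 252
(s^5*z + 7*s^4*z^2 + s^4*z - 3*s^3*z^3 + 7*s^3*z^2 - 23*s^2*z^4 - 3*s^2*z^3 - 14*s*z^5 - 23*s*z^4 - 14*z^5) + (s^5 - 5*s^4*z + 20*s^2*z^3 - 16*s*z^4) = s^5*z + s^5 + 7*s^4*z^2 - 4*s^4*z - 3*s^3*z^3 + 7*s^3*z^2 - 23*s^2*z^4 + 17*s^2*z^3 - 14*s*z^5 - 39*s*z^4 - 14*z^5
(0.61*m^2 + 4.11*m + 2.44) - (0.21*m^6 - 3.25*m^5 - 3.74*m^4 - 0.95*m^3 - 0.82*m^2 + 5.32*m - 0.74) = -0.21*m^6 + 3.25*m^5 + 3.74*m^4 + 0.95*m^3 + 1.43*m^2 - 1.21*m + 3.18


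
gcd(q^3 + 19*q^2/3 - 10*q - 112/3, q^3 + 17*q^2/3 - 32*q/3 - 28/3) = q + 7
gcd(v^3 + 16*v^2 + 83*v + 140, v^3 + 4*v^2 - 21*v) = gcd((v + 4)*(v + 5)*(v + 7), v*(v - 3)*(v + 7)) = v + 7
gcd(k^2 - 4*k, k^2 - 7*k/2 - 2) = k - 4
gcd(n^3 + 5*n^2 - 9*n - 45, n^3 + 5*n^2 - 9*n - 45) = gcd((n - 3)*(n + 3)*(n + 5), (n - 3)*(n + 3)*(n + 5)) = n^3 + 5*n^2 - 9*n - 45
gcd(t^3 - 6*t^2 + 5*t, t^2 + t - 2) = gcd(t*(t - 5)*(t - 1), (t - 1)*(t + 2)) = t - 1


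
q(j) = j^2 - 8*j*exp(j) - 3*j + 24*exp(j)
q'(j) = -8*j*exp(j) + 2*j + 16*exp(j) - 3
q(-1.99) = 15.39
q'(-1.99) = -2.62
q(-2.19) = 16.01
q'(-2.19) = -3.63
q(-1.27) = 15.02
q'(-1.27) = 1.81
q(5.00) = -2364.61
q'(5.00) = -3554.92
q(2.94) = 8.90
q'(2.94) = -139.37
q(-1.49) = 14.79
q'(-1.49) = 0.31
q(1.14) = 44.41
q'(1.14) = 20.79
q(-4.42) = 33.51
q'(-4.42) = -11.22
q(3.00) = 0.00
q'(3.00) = -157.68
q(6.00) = -9664.29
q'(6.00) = -12900.72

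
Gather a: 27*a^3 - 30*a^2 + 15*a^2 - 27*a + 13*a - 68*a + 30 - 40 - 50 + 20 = 27*a^3 - 15*a^2 - 82*a - 40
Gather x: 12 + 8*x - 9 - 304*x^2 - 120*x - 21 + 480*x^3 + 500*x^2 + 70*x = 480*x^3 + 196*x^2 - 42*x - 18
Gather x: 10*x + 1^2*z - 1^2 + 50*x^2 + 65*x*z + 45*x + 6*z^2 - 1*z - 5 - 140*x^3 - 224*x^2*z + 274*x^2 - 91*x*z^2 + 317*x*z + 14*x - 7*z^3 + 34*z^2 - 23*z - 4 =-140*x^3 + x^2*(324 - 224*z) + x*(-91*z^2 + 382*z + 69) - 7*z^3 + 40*z^2 - 23*z - 10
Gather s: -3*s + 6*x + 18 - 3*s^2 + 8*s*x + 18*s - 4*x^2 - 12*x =-3*s^2 + s*(8*x + 15) - 4*x^2 - 6*x + 18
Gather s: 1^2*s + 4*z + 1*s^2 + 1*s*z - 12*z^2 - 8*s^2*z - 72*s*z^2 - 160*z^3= s^2*(1 - 8*z) + s*(-72*z^2 + z + 1) - 160*z^3 - 12*z^2 + 4*z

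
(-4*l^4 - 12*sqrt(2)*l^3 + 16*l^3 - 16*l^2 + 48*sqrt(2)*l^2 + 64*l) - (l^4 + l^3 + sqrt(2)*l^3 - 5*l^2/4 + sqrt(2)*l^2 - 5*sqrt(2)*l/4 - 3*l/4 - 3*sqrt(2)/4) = -5*l^4 - 13*sqrt(2)*l^3 + 15*l^3 - 59*l^2/4 + 47*sqrt(2)*l^2 + 5*sqrt(2)*l/4 + 259*l/4 + 3*sqrt(2)/4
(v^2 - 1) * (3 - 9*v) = -9*v^3 + 3*v^2 + 9*v - 3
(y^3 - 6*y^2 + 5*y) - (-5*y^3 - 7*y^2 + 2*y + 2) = 6*y^3 + y^2 + 3*y - 2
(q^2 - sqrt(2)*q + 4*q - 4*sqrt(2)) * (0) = 0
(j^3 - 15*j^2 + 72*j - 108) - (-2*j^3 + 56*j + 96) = 3*j^3 - 15*j^2 + 16*j - 204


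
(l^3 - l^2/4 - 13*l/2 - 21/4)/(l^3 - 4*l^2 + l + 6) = (l + 7/4)/(l - 2)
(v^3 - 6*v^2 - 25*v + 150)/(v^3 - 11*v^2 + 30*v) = (v + 5)/v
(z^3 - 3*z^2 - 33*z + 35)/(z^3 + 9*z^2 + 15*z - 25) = (z - 7)/(z + 5)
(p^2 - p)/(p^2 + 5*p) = (p - 1)/(p + 5)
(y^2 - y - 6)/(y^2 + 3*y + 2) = (y - 3)/(y + 1)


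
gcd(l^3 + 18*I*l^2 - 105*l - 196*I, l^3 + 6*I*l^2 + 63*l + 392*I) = l^2 + 14*I*l - 49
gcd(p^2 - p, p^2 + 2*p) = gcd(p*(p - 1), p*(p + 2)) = p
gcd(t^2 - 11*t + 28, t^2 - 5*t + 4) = t - 4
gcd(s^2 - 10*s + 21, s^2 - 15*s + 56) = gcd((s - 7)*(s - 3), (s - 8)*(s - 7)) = s - 7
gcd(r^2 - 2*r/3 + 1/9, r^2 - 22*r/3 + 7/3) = r - 1/3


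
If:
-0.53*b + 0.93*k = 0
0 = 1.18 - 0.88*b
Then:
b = 1.34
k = 0.76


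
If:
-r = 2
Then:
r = -2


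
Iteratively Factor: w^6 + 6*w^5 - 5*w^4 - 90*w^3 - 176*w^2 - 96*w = (w)*(w^5 + 6*w^4 - 5*w^3 - 90*w^2 - 176*w - 96) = w*(w - 4)*(w^4 + 10*w^3 + 35*w^2 + 50*w + 24) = w*(w - 4)*(w + 1)*(w^3 + 9*w^2 + 26*w + 24) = w*(w - 4)*(w + 1)*(w + 2)*(w^2 + 7*w + 12) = w*(w - 4)*(w + 1)*(w + 2)*(w + 4)*(w + 3)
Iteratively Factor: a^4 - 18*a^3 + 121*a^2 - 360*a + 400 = (a - 4)*(a^3 - 14*a^2 + 65*a - 100) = (a - 5)*(a - 4)*(a^2 - 9*a + 20) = (a - 5)^2*(a - 4)*(a - 4)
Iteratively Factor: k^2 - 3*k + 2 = (k - 2)*(k - 1)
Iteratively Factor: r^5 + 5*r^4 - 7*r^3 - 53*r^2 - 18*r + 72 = (r - 1)*(r^4 + 6*r^3 - r^2 - 54*r - 72) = (r - 1)*(r + 3)*(r^3 + 3*r^2 - 10*r - 24) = (r - 3)*(r - 1)*(r + 3)*(r^2 + 6*r + 8) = (r - 3)*(r - 1)*(r + 3)*(r + 4)*(r + 2)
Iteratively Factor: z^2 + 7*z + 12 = (z + 3)*(z + 4)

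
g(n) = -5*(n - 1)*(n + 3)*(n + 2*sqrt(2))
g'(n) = -5*(n - 1)*(n + 3) - 5*(n - 1)*(n + 2*sqrt(2)) - 5*(n + 3)*(n + 2*sqrt(2)) = -15*n^2 - 20*sqrt(2)*n - 20*n - 20*sqrt(2) + 15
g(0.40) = 32.93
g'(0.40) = -35.00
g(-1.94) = 13.84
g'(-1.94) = 23.93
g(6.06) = -2037.39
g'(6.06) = -856.74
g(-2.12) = 9.73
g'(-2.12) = 21.66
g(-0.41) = 44.16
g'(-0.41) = 3.99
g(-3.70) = 14.34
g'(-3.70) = -39.98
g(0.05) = 41.70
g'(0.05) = -15.74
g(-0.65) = 42.23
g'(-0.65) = 11.76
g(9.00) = -5677.65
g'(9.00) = -1662.84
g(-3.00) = 0.00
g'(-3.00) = -3.43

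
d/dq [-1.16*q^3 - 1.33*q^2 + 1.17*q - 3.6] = -3.48*q^2 - 2.66*q + 1.17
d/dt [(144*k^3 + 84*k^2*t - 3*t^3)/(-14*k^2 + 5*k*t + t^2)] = 3*(-632*k^4 - 96*k^3*t + 14*k^2*t^2 - 10*k*t^3 - t^4)/(196*k^4 - 140*k^3*t - 3*k^2*t^2 + 10*k*t^3 + t^4)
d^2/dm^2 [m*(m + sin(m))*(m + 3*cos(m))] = -m^2*sin(m) - 3*m^2*cos(m) - 12*m*sin(m) - 6*m*sin(2*m) + 4*m*cos(m) + 6*m + 2*sin(m) + 6*cos(m) + 6*cos(2*m)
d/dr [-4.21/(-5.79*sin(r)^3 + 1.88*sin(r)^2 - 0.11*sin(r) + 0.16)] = (-73.1277*sin(r)^2 + 15.8296*sin(r) - 0.4631)*cos(r)/(5.79*sin(r)^3 - 1.88*sin(r)^2 + 0.11*sin(r) - 0.16)^2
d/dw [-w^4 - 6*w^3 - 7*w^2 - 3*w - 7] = -4*w^3 - 18*w^2 - 14*w - 3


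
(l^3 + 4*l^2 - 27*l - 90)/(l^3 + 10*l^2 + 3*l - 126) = (l^2 - 2*l - 15)/(l^2 + 4*l - 21)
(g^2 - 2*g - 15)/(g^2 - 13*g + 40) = (g + 3)/(g - 8)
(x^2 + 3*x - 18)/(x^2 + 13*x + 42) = (x - 3)/(x + 7)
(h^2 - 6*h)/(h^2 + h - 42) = h/(h + 7)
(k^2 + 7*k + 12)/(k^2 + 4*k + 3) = (k + 4)/(k + 1)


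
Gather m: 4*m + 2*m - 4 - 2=6*m - 6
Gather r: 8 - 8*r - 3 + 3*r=5 - 5*r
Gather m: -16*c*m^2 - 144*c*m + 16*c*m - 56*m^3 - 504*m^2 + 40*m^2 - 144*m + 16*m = -56*m^3 + m^2*(-16*c - 464) + m*(-128*c - 128)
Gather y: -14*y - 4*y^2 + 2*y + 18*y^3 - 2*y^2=18*y^3 - 6*y^2 - 12*y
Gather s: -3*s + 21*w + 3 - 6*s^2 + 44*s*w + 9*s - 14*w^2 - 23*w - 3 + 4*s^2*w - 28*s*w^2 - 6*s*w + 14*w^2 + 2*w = s^2*(4*w - 6) + s*(-28*w^2 + 38*w + 6)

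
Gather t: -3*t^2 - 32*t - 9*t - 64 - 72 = -3*t^2 - 41*t - 136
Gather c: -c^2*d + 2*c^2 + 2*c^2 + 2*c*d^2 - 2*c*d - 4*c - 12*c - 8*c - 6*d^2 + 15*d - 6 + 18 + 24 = c^2*(4 - d) + c*(2*d^2 - 2*d - 24) - 6*d^2 + 15*d + 36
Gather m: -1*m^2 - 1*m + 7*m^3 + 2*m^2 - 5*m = 7*m^3 + m^2 - 6*m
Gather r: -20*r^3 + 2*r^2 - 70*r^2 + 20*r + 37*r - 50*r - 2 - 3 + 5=-20*r^3 - 68*r^2 + 7*r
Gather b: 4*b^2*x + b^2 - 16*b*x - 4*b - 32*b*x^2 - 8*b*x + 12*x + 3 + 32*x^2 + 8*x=b^2*(4*x + 1) + b*(-32*x^2 - 24*x - 4) + 32*x^2 + 20*x + 3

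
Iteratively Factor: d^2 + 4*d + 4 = (d + 2)*(d + 2)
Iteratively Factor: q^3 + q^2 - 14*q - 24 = (q + 3)*(q^2 - 2*q - 8) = (q + 2)*(q + 3)*(q - 4)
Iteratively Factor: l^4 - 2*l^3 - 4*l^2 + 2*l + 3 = (l + 1)*(l^3 - 3*l^2 - l + 3) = (l - 3)*(l + 1)*(l^2 - 1) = (l - 3)*(l - 1)*(l + 1)*(l + 1)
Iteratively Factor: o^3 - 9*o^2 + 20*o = (o - 4)*(o^2 - 5*o) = (o - 5)*(o - 4)*(o)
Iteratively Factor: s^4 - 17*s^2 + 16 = (s - 4)*(s^3 + 4*s^2 - s - 4) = (s - 4)*(s - 1)*(s^2 + 5*s + 4) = (s - 4)*(s - 1)*(s + 1)*(s + 4)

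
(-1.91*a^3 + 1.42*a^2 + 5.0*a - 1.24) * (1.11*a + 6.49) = -2.1201*a^4 - 10.8197*a^3 + 14.7658*a^2 + 31.0736*a - 8.0476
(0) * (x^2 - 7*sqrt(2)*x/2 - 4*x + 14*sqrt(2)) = 0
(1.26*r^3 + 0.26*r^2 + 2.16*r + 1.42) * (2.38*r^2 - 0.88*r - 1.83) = 2.9988*r^5 - 0.49*r^4 + 2.6062*r^3 + 1.003*r^2 - 5.2024*r - 2.5986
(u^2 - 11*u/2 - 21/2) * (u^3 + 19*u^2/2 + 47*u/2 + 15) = u^5 + 4*u^4 - 157*u^3/4 - 214*u^2 - 1317*u/4 - 315/2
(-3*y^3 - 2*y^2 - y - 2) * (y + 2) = -3*y^4 - 8*y^3 - 5*y^2 - 4*y - 4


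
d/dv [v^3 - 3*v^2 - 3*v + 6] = 3*v^2 - 6*v - 3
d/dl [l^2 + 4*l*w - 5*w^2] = 2*l + 4*w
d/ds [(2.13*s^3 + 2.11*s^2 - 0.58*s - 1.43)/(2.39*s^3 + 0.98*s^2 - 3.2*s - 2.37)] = (1.77635683940025e-15*s^5 - 2.9555*s^4 - 10.8596*s^3 - 11.0748*s^2 - 7.1986*s - 3.2014)/(5.7121*s^6 + 4.6844*s^5 - 14.3356*s^4 - 17.6006*s^3 + 5.5948*s^2 + 15.168*s + 5.6169)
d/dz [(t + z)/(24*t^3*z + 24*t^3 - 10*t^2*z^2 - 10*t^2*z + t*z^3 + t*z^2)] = (24*t^2*z + 24*t^2 - 10*t*z^2 - 10*t*z + z^3 + z^2 - (t + z)*(24*t^2 - 20*t*z - 10*t + 3*z^2 + 2*z))/(t*(24*t^2*z + 24*t^2 - 10*t*z^2 - 10*t*z + z^3 + z^2)^2)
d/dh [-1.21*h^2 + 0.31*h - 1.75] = 0.31 - 2.42*h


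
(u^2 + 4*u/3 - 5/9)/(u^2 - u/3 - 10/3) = (u - 1/3)/(u - 2)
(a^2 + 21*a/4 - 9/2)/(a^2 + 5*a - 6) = (a - 3/4)/(a - 1)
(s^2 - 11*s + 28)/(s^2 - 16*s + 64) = (s^2 - 11*s + 28)/(s^2 - 16*s + 64)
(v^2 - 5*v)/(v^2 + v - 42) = v*(v - 5)/(v^2 + v - 42)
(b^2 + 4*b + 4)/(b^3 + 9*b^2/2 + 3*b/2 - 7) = 2*(b + 2)/(2*b^2 + 5*b - 7)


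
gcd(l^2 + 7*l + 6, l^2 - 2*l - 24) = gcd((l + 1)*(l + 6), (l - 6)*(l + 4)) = 1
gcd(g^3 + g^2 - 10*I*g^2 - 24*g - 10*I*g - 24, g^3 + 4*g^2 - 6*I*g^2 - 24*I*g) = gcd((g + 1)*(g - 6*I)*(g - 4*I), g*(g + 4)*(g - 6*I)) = g - 6*I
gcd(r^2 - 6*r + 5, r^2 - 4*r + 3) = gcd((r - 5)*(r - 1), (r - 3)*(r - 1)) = r - 1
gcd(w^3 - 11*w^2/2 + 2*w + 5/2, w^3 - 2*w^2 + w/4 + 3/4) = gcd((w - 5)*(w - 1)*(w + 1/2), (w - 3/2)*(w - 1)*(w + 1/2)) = w^2 - w/2 - 1/2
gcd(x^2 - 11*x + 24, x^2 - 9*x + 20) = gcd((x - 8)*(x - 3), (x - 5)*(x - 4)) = 1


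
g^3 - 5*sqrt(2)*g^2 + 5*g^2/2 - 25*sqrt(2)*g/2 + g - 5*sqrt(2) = (g + 1/2)*(g + 2)*(g - 5*sqrt(2))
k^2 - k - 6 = (k - 3)*(k + 2)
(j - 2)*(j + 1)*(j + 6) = j^3 + 5*j^2 - 8*j - 12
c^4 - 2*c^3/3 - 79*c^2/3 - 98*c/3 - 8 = (c - 6)*(c + 1/3)*(c + 1)*(c + 4)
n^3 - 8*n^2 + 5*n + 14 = (n - 7)*(n - 2)*(n + 1)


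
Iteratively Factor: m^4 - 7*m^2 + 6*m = (m - 1)*(m^3 + m^2 - 6*m) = (m - 1)*(m + 3)*(m^2 - 2*m) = (m - 2)*(m - 1)*(m + 3)*(m)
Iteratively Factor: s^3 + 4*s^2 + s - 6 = (s + 2)*(s^2 + 2*s - 3) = (s + 2)*(s + 3)*(s - 1)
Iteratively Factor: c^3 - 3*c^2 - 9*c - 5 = (c + 1)*(c^2 - 4*c - 5) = (c - 5)*(c + 1)*(c + 1)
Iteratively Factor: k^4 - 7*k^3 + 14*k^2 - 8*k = (k - 1)*(k^3 - 6*k^2 + 8*k) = k*(k - 1)*(k^2 - 6*k + 8) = k*(k - 2)*(k - 1)*(k - 4)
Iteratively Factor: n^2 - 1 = (n + 1)*(n - 1)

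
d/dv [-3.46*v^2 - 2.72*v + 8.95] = -6.92*v - 2.72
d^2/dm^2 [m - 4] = 0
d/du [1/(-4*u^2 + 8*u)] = (u - 1)/(2*u^2*(u - 2)^2)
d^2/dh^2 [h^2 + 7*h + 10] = 2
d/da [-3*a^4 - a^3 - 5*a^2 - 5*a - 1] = -12*a^3 - 3*a^2 - 10*a - 5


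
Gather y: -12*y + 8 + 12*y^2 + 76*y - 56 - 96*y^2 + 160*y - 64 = -84*y^2 + 224*y - 112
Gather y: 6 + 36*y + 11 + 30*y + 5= 66*y + 22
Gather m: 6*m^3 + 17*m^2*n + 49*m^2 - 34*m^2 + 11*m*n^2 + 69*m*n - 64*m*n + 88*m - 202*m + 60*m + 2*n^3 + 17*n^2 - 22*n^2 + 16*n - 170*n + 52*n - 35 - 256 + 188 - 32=6*m^3 + m^2*(17*n + 15) + m*(11*n^2 + 5*n - 54) + 2*n^3 - 5*n^2 - 102*n - 135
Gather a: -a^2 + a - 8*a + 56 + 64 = -a^2 - 7*a + 120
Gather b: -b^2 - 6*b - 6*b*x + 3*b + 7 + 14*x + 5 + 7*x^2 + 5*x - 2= -b^2 + b*(-6*x - 3) + 7*x^2 + 19*x + 10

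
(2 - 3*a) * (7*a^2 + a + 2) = -21*a^3 + 11*a^2 - 4*a + 4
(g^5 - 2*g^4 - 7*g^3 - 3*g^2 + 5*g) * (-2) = -2*g^5 + 4*g^4 + 14*g^3 + 6*g^2 - 10*g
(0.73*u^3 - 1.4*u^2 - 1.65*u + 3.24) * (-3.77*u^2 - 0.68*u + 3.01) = -2.7521*u^5 + 4.7816*u^4 + 9.3698*u^3 - 15.3068*u^2 - 7.1697*u + 9.7524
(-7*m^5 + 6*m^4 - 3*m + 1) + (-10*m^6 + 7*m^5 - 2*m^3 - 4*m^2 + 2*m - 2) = -10*m^6 + 6*m^4 - 2*m^3 - 4*m^2 - m - 1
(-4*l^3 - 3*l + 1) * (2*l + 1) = -8*l^4 - 4*l^3 - 6*l^2 - l + 1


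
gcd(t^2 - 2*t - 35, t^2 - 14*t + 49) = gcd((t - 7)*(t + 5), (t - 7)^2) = t - 7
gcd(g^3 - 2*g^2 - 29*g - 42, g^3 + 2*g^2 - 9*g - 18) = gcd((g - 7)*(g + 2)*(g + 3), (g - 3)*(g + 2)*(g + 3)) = g^2 + 5*g + 6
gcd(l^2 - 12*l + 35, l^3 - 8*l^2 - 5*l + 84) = l - 7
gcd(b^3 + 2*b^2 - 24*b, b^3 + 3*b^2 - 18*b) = b^2 + 6*b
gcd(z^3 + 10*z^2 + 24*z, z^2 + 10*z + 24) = z^2 + 10*z + 24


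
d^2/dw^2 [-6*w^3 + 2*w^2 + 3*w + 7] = 4 - 36*w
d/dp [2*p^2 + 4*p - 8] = 4*p + 4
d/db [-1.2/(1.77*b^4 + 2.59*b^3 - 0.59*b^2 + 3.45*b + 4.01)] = (8.496*b^3 + 9.324*b^2 - 1.416*b + 4.14)/(1.77*b^4 + 2.59*b^3 - 0.59*b^2 + 3.45*b + 4.01)^2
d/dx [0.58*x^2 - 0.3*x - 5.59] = 1.16*x - 0.3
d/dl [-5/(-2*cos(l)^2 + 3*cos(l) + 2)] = 5*(4*cos(l) - 3)*sin(l)/(2*sin(l)^2 + 3*cos(l))^2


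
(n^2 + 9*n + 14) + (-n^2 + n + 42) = 10*n + 56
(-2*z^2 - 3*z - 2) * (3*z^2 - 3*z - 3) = -6*z^4 - 3*z^3 + 9*z^2 + 15*z + 6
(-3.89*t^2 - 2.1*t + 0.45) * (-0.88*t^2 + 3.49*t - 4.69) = 3.4232*t^4 - 11.7281*t^3 + 10.5191*t^2 + 11.4195*t - 2.1105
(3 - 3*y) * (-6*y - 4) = 18*y^2 - 6*y - 12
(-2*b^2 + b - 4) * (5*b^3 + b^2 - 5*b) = -10*b^5 + 3*b^4 - 9*b^3 - 9*b^2 + 20*b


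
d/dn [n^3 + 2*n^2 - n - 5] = 3*n^2 + 4*n - 1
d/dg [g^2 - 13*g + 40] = 2*g - 13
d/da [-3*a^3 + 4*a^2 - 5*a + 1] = -9*a^2 + 8*a - 5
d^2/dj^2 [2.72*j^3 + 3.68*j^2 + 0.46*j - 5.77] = 16.32*j + 7.36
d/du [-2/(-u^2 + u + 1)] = 2*(1 - 2*u)/(-u^2 + u + 1)^2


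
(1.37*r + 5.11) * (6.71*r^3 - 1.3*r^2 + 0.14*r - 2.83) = 9.1927*r^4 + 32.5071*r^3 - 6.4512*r^2 - 3.1617*r - 14.4613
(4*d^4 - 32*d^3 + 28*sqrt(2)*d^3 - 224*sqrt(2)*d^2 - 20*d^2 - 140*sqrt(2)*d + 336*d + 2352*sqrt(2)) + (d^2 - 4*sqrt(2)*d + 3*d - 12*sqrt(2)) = 4*d^4 - 32*d^3 + 28*sqrt(2)*d^3 - 224*sqrt(2)*d^2 - 19*d^2 - 144*sqrt(2)*d + 339*d + 2340*sqrt(2)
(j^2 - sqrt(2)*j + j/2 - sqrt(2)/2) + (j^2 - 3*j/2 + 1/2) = 2*j^2 - sqrt(2)*j - j - sqrt(2)/2 + 1/2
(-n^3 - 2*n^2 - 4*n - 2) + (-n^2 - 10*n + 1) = -n^3 - 3*n^2 - 14*n - 1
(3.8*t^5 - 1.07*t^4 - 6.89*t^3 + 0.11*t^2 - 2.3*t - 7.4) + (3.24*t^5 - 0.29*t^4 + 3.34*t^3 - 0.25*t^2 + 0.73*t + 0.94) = 7.04*t^5 - 1.36*t^4 - 3.55*t^3 - 0.14*t^2 - 1.57*t - 6.46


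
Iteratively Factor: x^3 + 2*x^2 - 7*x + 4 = (x - 1)*(x^2 + 3*x - 4) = (x - 1)*(x + 4)*(x - 1)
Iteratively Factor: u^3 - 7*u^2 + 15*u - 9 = (u - 3)*(u^2 - 4*u + 3) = (u - 3)*(u - 1)*(u - 3)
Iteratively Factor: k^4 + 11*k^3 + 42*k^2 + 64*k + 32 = (k + 1)*(k^3 + 10*k^2 + 32*k + 32) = (k + 1)*(k + 2)*(k^2 + 8*k + 16) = (k + 1)*(k + 2)*(k + 4)*(k + 4)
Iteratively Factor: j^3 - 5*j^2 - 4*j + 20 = (j + 2)*(j^2 - 7*j + 10) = (j - 5)*(j + 2)*(j - 2)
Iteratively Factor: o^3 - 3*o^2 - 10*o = (o - 5)*(o^2 + 2*o) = o*(o - 5)*(o + 2)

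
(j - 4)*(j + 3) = j^2 - j - 12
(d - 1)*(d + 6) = d^2 + 5*d - 6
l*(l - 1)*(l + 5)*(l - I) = l^4 + 4*l^3 - I*l^3 - 5*l^2 - 4*I*l^2 + 5*I*l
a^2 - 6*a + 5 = (a - 5)*(a - 1)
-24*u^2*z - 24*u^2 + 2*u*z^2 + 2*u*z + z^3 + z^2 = (-4*u + z)*(6*u + z)*(z + 1)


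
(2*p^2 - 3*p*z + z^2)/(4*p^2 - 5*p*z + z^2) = (-2*p + z)/(-4*p + z)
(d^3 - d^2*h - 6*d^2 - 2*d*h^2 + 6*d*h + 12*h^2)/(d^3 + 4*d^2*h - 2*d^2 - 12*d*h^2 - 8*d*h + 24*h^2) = (d^2 + d*h - 6*d - 6*h)/(d^2 + 6*d*h - 2*d - 12*h)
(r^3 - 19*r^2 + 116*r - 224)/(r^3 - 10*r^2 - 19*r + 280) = (r - 4)/(r + 5)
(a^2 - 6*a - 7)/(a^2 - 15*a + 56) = (a + 1)/(a - 8)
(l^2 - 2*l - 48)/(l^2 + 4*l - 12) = (l - 8)/(l - 2)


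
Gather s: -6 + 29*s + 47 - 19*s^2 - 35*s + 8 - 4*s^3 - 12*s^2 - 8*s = -4*s^3 - 31*s^2 - 14*s + 49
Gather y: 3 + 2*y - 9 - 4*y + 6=-2*y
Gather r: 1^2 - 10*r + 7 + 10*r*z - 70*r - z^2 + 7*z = r*(10*z - 80) - z^2 + 7*z + 8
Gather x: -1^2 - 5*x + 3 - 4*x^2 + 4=-4*x^2 - 5*x + 6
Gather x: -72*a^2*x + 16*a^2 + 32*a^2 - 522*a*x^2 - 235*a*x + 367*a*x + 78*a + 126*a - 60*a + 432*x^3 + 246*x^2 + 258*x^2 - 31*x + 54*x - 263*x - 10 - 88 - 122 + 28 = 48*a^2 + 144*a + 432*x^3 + x^2*(504 - 522*a) + x*(-72*a^2 + 132*a - 240) - 192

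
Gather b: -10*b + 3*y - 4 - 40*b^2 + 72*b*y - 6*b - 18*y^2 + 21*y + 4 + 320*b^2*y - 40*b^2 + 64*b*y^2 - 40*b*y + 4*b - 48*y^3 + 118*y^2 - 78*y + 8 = b^2*(320*y - 80) + b*(64*y^2 + 32*y - 12) - 48*y^3 + 100*y^2 - 54*y + 8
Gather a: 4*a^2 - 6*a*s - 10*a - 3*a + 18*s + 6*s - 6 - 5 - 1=4*a^2 + a*(-6*s - 13) + 24*s - 12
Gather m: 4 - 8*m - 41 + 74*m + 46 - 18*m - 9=48*m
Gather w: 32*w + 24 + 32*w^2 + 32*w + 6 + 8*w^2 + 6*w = 40*w^2 + 70*w + 30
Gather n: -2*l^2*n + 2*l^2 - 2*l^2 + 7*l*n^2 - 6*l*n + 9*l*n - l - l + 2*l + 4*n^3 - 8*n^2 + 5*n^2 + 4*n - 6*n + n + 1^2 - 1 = 4*n^3 + n^2*(7*l - 3) + n*(-2*l^2 + 3*l - 1)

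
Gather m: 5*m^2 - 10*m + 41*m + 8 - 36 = 5*m^2 + 31*m - 28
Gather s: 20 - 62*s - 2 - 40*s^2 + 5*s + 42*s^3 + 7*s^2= 42*s^3 - 33*s^2 - 57*s + 18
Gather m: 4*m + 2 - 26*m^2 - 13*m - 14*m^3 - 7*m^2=-14*m^3 - 33*m^2 - 9*m + 2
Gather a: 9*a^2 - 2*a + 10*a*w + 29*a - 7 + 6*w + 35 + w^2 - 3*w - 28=9*a^2 + a*(10*w + 27) + w^2 + 3*w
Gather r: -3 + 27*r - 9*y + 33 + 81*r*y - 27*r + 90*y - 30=81*r*y + 81*y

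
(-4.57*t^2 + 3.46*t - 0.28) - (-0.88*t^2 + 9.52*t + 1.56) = -3.69*t^2 - 6.06*t - 1.84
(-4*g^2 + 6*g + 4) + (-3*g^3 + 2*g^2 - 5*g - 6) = -3*g^3 - 2*g^2 + g - 2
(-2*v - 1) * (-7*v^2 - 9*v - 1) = 14*v^3 + 25*v^2 + 11*v + 1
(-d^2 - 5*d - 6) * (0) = 0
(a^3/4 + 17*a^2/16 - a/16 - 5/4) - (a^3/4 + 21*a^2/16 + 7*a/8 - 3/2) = -a^2/4 - 15*a/16 + 1/4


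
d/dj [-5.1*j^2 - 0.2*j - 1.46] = -10.2*j - 0.2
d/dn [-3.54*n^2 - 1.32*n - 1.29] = -7.08*n - 1.32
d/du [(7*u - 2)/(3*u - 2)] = -8/(3*u - 2)^2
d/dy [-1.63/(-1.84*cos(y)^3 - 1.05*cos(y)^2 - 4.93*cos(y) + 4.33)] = (8.9976*cos(y)^2 + 3.423*cos(y) + 8.0359)*sin(y)/(1.84*cos(y)^3 + 1.05*cos(y)^2 + 4.93*cos(y) - 4.33)^2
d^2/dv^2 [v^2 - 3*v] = 2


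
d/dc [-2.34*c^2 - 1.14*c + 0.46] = -4.68*c - 1.14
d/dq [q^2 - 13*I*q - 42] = 2*q - 13*I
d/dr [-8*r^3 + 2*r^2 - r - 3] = -24*r^2 + 4*r - 1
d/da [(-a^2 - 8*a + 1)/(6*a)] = (-a^2 - 1)/(6*a^2)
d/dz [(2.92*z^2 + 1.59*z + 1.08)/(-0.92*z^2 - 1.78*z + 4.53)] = (-3.7348*z^2 + 28.4424*z + 9.1251)/(0.8464*z^4 + 3.2752*z^3 - 5.1668*z^2 - 16.1268*z + 20.5209)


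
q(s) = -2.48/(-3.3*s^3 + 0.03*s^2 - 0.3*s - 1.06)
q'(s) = -2.48*(9.9*s^2 - 0.06*s + 0.3)/(-3.3*s^3 + 0.03*s^2 - 0.3*s - 1.06)^2 = (-24.552*s^2 + 0.1488*s - 0.744)/(3.3*s^3 - 0.03*s^2 + 0.3*s + 1.06)^2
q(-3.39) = -0.02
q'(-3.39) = -0.02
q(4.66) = 0.01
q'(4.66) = -0.00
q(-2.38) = -0.06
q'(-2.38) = -0.07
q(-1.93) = -0.11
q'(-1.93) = -0.17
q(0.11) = 2.26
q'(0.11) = -0.85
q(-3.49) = -0.02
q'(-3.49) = -0.02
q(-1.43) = -0.27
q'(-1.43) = -0.62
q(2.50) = 0.05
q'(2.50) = -0.05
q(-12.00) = -0.00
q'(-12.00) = -0.00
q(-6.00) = -0.00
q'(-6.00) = -0.00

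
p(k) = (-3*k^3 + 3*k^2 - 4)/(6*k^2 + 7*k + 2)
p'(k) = (-12*k - 7)*(-3*k^3 + 3*k^2 - 4)/(6*k^2 + 7*k + 2)^2 + (-9*k^2 + 6*k)/(6*k^2 + 7*k + 2) = (-18*k^4 - 42*k^3 + 3*k^2 + 60*k + 28)/(36*k^4 + 84*k^3 + 73*k^2 + 28*k + 4)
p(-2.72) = 2.87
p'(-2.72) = -0.34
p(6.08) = -2.13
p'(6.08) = -0.47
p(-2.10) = 2.69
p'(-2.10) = -0.24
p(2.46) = -0.55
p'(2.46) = -0.35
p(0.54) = -0.48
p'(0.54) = 0.94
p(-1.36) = 2.54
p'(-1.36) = -0.31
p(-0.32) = -9.60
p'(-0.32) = 73.44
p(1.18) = -0.26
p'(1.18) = -0.00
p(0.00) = -2.00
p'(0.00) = 7.00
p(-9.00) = 5.71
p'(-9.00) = -0.49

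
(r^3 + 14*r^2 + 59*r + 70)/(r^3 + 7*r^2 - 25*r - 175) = (r + 2)/(r - 5)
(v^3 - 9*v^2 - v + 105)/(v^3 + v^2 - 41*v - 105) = (v - 5)/(v + 5)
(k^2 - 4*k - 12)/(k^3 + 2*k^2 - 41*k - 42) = (k + 2)/(k^2 + 8*k + 7)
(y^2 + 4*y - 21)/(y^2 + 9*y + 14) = (y - 3)/(y + 2)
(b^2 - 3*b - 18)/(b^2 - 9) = (b - 6)/(b - 3)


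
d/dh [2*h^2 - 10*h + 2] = 4*h - 10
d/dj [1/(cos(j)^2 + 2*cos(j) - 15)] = 2*(cos(j) + 1)*sin(j)/(cos(j)^2 + 2*cos(j) - 15)^2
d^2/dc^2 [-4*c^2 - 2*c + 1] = -8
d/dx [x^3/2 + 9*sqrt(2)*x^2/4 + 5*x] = 3*x^2/2 + 9*sqrt(2)*x/2 + 5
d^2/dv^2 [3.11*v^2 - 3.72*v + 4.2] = 6.22000000000000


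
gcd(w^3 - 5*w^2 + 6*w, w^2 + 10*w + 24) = 1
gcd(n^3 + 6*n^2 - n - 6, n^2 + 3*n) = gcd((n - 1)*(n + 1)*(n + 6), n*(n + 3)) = 1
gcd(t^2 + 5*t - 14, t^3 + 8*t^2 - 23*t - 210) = t + 7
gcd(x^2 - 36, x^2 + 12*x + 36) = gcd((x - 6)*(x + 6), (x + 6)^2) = x + 6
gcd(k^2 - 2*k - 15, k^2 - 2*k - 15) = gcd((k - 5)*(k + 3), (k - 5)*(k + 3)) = k^2 - 2*k - 15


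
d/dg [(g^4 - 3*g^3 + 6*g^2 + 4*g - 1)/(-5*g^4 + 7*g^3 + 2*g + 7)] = 2*(-4*g^6 + 30*g^5 + 12*g^4 - 30*g^3 - 15*g^2 + 42*g + 15)/(25*g^8 - 70*g^7 + 49*g^6 - 20*g^5 - 42*g^4 + 98*g^3 + 4*g^2 + 28*g + 49)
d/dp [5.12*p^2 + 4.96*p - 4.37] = 10.24*p + 4.96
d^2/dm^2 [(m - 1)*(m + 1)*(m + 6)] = 6*m + 12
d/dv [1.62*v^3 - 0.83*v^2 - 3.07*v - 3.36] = 4.86*v^2 - 1.66*v - 3.07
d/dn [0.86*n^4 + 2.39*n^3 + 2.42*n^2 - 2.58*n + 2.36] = 3.44*n^3 + 7.17*n^2 + 4.84*n - 2.58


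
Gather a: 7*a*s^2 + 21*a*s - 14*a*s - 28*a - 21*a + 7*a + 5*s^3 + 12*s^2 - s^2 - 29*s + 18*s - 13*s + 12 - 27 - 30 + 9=a*(7*s^2 + 7*s - 42) + 5*s^3 + 11*s^2 - 24*s - 36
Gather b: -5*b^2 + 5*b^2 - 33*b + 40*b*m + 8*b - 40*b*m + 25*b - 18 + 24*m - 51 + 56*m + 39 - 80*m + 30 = 0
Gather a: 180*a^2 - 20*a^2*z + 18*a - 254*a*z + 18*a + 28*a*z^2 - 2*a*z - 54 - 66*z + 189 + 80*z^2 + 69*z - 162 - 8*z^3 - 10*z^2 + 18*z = a^2*(180 - 20*z) + a*(28*z^2 - 256*z + 36) - 8*z^3 + 70*z^2 + 21*z - 27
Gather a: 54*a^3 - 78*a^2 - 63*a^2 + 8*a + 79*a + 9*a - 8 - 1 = 54*a^3 - 141*a^2 + 96*a - 9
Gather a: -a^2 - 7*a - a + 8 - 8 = -a^2 - 8*a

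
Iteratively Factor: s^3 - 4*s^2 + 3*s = (s - 1)*(s^2 - 3*s) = (s - 3)*(s - 1)*(s)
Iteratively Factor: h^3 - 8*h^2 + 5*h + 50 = (h - 5)*(h^2 - 3*h - 10) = (h - 5)^2*(h + 2)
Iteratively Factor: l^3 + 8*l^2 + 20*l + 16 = (l + 2)*(l^2 + 6*l + 8) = (l + 2)*(l + 4)*(l + 2)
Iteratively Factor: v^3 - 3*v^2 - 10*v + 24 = (v - 4)*(v^2 + v - 6) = (v - 4)*(v + 3)*(v - 2)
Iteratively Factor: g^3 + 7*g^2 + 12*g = (g + 4)*(g^2 + 3*g) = g*(g + 4)*(g + 3)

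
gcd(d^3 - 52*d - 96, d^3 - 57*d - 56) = d - 8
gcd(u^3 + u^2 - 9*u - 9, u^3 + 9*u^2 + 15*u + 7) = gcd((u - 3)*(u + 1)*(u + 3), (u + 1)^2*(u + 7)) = u + 1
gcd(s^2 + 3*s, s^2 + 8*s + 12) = 1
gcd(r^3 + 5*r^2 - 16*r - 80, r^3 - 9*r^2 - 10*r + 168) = r + 4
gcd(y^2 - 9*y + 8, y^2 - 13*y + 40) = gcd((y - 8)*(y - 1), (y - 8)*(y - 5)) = y - 8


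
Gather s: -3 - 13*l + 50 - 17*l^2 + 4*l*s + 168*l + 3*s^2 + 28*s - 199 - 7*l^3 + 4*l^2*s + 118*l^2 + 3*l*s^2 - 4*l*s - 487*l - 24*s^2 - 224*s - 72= -7*l^3 + 101*l^2 - 332*l + s^2*(3*l - 21) + s*(4*l^2 - 196) - 224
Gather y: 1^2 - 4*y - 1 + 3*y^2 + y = 3*y^2 - 3*y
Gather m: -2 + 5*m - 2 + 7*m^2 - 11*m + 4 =7*m^2 - 6*m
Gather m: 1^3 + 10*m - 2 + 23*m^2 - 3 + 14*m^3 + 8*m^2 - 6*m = 14*m^3 + 31*m^2 + 4*m - 4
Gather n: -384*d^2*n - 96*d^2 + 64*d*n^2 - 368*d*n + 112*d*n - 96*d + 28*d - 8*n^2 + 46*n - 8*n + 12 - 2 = -96*d^2 - 68*d + n^2*(64*d - 8) + n*(-384*d^2 - 256*d + 38) + 10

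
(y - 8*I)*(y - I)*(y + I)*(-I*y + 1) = -I*y^4 - 7*y^3 - 9*I*y^2 - 7*y - 8*I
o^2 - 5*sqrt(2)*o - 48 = (o - 8*sqrt(2))*(o + 3*sqrt(2))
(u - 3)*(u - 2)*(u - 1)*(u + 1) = u^4 - 5*u^3 + 5*u^2 + 5*u - 6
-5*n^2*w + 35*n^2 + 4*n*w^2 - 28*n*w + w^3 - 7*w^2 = (-n + w)*(5*n + w)*(w - 7)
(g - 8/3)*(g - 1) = g^2 - 11*g/3 + 8/3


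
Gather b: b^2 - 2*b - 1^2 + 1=b^2 - 2*b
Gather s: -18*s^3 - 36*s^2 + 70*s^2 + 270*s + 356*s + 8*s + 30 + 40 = -18*s^3 + 34*s^2 + 634*s + 70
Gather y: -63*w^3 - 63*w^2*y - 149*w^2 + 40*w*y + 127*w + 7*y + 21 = -63*w^3 - 149*w^2 + 127*w + y*(-63*w^2 + 40*w + 7) + 21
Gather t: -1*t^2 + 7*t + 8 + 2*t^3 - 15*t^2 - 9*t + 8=2*t^3 - 16*t^2 - 2*t + 16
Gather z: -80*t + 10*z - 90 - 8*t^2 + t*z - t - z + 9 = -8*t^2 - 81*t + z*(t + 9) - 81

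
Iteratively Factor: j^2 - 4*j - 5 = (j - 5)*(j + 1)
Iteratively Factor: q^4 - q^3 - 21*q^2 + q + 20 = (q + 1)*(q^3 - 2*q^2 - 19*q + 20) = (q - 5)*(q + 1)*(q^2 + 3*q - 4) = (q - 5)*(q - 1)*(q + 1)*(q + 4)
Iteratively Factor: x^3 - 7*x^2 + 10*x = (x - 2)*(x^2 - 5*x) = x*(x - 2)*(x - 5)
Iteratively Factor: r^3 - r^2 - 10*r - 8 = (r + 1)*(r^2 - 2*r - 8) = (r + 1)*(r + 2)*(r - 4)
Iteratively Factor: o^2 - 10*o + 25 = (o - 5)*(o - 5)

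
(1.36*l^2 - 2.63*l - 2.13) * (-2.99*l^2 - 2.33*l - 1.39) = -4.0664*l^4 + 4.6949*l^3 + 10.6062*l^2 + 8.6186*l + 2.9607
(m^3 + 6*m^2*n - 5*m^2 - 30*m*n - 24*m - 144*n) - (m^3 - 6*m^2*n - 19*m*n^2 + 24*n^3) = 12*m^2*n - 5*m^2 + 19*m*n^2 - 30*m*n - 24*m - 24*n^3 - 144*n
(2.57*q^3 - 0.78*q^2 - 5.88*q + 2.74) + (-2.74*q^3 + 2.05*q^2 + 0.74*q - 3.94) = -0.17*q^3 + 1.27*q^2 - 5.14*q - 1.2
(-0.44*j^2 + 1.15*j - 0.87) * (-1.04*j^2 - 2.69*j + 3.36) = 0.4576*j^4 - 0.0124*j^3 - 3.6671*j^2 + 6.2043*j - 2.9232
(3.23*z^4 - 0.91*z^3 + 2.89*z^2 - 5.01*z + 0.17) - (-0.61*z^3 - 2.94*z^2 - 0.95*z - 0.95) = 3.23*z^4 - 0.3*z^3 + 5.83*z^2 - 4.06*z + 1.12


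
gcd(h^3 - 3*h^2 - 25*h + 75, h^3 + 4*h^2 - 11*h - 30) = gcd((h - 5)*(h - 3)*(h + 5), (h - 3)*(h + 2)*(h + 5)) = h^2 + 2*h - 15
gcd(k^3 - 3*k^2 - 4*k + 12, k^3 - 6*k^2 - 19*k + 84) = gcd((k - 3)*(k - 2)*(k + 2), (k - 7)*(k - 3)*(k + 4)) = k - 3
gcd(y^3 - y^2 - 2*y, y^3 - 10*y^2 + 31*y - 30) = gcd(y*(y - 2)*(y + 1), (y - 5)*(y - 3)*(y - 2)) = y - 2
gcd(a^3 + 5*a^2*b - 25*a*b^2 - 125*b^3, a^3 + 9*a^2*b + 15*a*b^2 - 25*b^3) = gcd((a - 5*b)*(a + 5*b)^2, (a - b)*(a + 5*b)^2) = a^2 + 10*a*b + 25*b^2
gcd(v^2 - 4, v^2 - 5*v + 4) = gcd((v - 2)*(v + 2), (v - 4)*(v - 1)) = 1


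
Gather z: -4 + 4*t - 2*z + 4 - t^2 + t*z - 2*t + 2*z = -t^2 + t*z + 2*t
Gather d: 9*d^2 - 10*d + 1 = 9*d^2 - 10*d + 1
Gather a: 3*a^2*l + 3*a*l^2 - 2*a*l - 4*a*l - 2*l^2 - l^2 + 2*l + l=3*a^2*l + a*(3*l^2 - 6*l) - 3*l^2 + 3*l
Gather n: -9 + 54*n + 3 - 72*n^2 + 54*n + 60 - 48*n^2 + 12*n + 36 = -120*n^2 + 120*n + 90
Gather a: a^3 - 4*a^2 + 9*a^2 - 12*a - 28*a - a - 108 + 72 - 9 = a^3 + 5*a^2 - 41*a - 45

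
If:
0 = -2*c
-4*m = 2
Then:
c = 0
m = -1/2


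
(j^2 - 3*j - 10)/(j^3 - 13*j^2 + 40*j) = (j + 2)/(j*(j - 8))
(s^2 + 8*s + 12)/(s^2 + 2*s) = (s + 6)/s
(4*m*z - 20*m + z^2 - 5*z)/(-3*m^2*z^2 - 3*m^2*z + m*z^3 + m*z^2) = (-4*m*z + 20*m - z^2 + 5*z)/(m*z*(3*m*z + 3*m - z^2 - z))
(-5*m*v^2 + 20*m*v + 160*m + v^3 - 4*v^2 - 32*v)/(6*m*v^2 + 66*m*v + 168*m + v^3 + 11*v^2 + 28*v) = (-5*m*v + 40*m + v^2 - 8*v)/(6*m*v + 42*m + v^2 + 7*v)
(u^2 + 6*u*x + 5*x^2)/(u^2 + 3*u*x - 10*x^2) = (-u - x)/(-u + 2*x)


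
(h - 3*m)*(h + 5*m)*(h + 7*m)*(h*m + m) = h^4*m + 9*h^3*m^2 + h^3*m - h^2*m^3 + 9*h^2*m^2 - 105*h*m^4 - h*m^3 - 105*m^4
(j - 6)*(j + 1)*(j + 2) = j^3 - 3*j^2 - 16*j - 12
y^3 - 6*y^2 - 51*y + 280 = (y - 8)*(y - 5)*(y + 7)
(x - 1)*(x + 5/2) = x^2 + 3*x/2 - 5/2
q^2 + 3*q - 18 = (q - 3)*(q + 6)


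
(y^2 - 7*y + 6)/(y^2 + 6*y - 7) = (y - 6)/(y + 7)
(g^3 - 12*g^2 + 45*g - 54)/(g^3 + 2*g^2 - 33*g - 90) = (g^2 - 6*g + 9)/(g^2 + 8*g + 15)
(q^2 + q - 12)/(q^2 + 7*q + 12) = (q - 3)/(q + 3)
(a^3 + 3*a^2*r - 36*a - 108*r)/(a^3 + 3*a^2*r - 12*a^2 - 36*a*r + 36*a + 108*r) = (a + 6)/(a - 6)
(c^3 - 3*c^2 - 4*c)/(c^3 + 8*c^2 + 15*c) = (c^2 - 3*c - 4)/(c^2 + 8*c + 15)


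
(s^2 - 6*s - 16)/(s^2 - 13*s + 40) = (s + 2)/(s - 5)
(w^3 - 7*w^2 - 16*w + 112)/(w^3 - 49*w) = (w^2 - 16)/(w*(w + 7))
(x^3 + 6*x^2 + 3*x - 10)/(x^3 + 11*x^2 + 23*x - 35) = (x + 2)/(x + 7)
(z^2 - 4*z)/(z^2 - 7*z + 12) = z/(z - 3)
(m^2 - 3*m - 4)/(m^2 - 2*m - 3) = (m - 4)/(m - 3)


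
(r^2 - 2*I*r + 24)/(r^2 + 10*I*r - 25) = (r^2 - 2*I*r + 24)/(r^2 + 10*I*r - 25)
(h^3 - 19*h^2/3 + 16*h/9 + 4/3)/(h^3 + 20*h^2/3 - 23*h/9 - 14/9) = (h - 6)/(h + 7)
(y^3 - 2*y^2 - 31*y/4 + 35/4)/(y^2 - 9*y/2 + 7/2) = y + 5/2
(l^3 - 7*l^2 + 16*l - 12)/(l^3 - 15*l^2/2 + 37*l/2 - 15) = 2*(l - 2)/(2*l - 5)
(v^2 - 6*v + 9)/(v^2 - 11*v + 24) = (v - 3)/(v - 8)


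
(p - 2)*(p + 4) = p^2 + 2*p - 8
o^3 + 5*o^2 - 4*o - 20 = (o - 2)*(o + 2)*(o + 5)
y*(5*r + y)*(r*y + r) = 5*r^2*y^2 + 5*r^2*y + r*y^3 + r*y^2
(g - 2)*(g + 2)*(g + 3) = g^3 + 3*g^2 - 4*g - 12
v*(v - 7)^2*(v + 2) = v^4 - 12*v^3 + 21*v^2 + 98*v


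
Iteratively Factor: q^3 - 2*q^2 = (q - 2)*(q^2) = q*(q - 2)*(q)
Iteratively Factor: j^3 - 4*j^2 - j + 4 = (j - 1)*(j^2 - 3*j - 4) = (j - 4)*(j - 1)*(j + 1)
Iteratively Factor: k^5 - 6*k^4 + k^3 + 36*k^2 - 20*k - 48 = (k - 3)*(k^4 - 3*k^3 - 8*k^2 + 12*k + 16) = (k - 3)*(k + 1)*(k^3 - 4*k^2 - 4*k + 16) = (k - 3)*(k + 1)*(k + 2)*(k^2 - 6*k + 8) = (k - 4)*(k - 3)*(k + 1)*(k + 2)*(k - 2)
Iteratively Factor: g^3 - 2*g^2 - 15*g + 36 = (g + 4)*(g^2 - 6*g + 9) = (g - 3)*(g + 4)*(g - 3)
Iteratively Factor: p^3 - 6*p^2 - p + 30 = (p - 5)*(p^2 - p - 6) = (p - 5)*(p - 3)*(p + 2)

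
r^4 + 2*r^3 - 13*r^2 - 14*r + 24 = (r - 3)*(r - 1)*(r + 2)*(r + 4)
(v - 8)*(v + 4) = v^2 - 4*v - 32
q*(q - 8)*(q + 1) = q^3 - 7*q^2 - 8*q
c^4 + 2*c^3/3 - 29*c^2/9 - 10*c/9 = c*(c - 5/3)*(c + 1/3)*(c + 2)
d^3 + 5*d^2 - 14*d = d*(d - 2)*(d + 7)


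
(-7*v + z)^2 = 49*v^2 - 14*v*z + z^2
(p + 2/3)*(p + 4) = p^2 + 14*p/3 + 8/3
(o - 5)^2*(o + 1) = o^3 - 9*o^2 + 15*o + 25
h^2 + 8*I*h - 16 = (h + 4*I)^2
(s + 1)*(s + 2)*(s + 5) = s^3 + 8*s^2 + 17*s + 10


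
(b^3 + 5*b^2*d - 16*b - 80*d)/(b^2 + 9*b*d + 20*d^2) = (b^2 - 16)/(b + 4*d)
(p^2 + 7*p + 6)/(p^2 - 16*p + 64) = (p^2 + 7*p + 6)/(p^2 - 16*p + 64)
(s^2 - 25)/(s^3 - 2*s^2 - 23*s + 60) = (s - 5)/(s^2 - 7*s + 12)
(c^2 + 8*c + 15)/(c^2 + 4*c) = (c^2 + 8*c + 15)/(c*(c + 4))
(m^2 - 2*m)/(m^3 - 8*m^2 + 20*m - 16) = m/(m^2 - 6*m + 8)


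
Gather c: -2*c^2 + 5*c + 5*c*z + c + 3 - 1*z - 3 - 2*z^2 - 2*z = -2*c^2 + c*(5*z + 6) - 2*z^2 - 3*z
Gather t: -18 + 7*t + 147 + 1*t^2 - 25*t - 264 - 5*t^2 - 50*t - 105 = -4*t^2 - 68*t - 240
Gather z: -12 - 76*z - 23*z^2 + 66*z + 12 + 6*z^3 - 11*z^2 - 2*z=6*z^3 - 34*z^2 - 12*z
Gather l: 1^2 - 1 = 0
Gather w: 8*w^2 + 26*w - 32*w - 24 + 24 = 8*w^2 - 6*w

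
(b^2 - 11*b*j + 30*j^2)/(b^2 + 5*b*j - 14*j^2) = (b^2 - 11*b*j + 30*j^2)/(b^2 + 5*b*j - 14*j^2)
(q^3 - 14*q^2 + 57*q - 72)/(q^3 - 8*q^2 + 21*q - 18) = (q - 8)/(q - 2)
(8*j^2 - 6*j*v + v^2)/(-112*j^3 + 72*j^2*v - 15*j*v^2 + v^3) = (-2*j + v)/(28*j^2 - 11*j*v + v^2)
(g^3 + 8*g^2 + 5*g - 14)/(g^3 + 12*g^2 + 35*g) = (g^2 + g - 2)/(g*(g + 5))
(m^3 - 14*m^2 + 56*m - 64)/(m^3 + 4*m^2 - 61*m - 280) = (m^2 - 6*m + 8)/(m^2 + 12*m + 35)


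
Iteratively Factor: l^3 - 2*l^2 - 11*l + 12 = (l + 3)*(l^2 - 5*l + 4) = (l - 1)*(l + 3)*(l - 4)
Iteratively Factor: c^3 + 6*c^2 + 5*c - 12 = (c + 3)*(c^2 + 3*c - 4) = (c + 3)*(c + 4)*(c - 1)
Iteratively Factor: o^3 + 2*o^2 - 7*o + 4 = (o + 4)*(o^2 - 2*o + 1) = (o - 1)*(o + 4)*(o - 1)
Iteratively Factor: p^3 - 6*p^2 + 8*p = (p)*(p^2 - 6*p + 8) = p*(p - 2)*(p - 4)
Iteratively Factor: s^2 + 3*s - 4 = (s - 1)*(s + 4)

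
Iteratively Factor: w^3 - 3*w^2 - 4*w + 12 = (w - 3)*(w^2 - 4) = (w - 3)*(w + 2)*(w - 2)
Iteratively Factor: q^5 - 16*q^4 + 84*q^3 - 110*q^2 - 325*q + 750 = (q - 5)*(q^4 - 11*q^3 + 29*q^2 + 35*q - 150) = (q - 5)^2*(q^3 - 6*q^2 - q + 30) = (q - 5)^3*(q^2 - q - 6) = (q - 5)^3*(q + 2)*(q - 3)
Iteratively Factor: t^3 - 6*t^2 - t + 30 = (t - 3)*(t^2 - 3*t - 10) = (t - 5)*(t - 3)*(t + 2)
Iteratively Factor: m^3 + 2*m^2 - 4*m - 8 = (m + 2)*(m^2 - 4) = (m - 2)*(m + 2)*(m + 2)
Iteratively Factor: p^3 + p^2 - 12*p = (p)*(p^2 + p - 12) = p*(p + 4)*(p - 3)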